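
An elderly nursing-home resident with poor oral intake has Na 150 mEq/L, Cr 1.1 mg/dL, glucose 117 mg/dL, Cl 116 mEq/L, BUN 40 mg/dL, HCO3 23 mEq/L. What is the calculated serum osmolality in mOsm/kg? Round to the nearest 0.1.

320.8 mOsm/kg

Calculated osmolality = 2·Na + glucose/18 + BUN/2.8
= 2·150 + 117/18 + 40/2.8
= 300 + 6.50 + 14.29
= 320.79 mOsm/kg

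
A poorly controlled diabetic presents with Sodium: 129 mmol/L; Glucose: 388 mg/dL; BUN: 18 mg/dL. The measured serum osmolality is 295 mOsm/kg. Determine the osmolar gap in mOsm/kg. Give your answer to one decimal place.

Calculated osmolality = 2·Na + glucose/18 + BUN/2.8
= 2·129 + 388/18 + 18/2.8
= 258 + 21.56 + 6.43
= 285.99 mOsm/kg ≈ 286.0 mOsm/kg
Osmolar gap = measured − calculated = 295 − 286.0 = 9.0 mOsm/kg

9.0 mOsm/kg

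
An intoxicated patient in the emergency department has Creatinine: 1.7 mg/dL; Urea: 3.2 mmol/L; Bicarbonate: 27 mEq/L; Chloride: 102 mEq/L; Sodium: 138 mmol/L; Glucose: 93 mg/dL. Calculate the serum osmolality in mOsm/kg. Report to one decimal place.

284.4 mOsm/kg

Calculated osmolality = 2·Na + glucose/18 + urea
= 2·138 + 93/18 + 3.2
= 276 + 5.17 + 3.20
= 284.37 mOsm/kg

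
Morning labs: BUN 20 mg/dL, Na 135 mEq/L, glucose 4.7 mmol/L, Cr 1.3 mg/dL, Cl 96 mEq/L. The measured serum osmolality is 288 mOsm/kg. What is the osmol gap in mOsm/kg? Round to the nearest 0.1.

6.2 mOsm/kg

Calculated osmolality = 2·Na + glucose + BUN/2.8
= 2·135 + 4.7 + 20/2.8
= 270 + 4.70 + 7.14
= 281.84 mOsm/kg ≈ 281.8 mOsm/kg
Osmolar gap = measured − calculated = 288 − 281.8 = 6.2 mOsm/kg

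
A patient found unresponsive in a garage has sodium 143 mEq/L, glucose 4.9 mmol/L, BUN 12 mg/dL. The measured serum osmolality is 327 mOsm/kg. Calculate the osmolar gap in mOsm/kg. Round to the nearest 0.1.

31.8 mOsm/kg

Calculated osmolality = 2·Na + glucose + BUN/2.8
= 2·143 + 4.9 + 12/2.8
= 286 + 4.90 + 4.29
= 295.19 mOsm/kg ≈ 295.2 mOsm/kg
Osmolar gap = measured − calculated = 327 − 295.2 = 31.8 mOsm/kg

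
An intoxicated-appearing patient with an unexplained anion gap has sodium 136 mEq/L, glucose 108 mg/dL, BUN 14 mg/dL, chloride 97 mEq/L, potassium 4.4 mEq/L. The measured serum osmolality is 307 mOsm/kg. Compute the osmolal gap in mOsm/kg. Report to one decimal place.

Calculated osmolality = 2·Na + glucose/18 + BUN/2.8
= 2·136 + 108/18 + 14/2.8
= 272 + 6 + 5
= 283 mOsm/kg ≈ 283.0 mOsm/kg
Osmolar gap = measured − calculated = 307 − 283.0 = 24.0 mOsm/kg

24.0 mOsm/kg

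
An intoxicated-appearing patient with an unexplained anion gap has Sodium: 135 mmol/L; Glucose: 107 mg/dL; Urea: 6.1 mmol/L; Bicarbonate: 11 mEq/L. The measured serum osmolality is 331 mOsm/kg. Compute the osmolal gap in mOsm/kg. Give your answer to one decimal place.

Calculated osmolality = 2·Na + glucose/18 + urea
= 2·135 + 107/18 + 6.1
= 270 + 5.94 + 6.10
= 282.04 mOsm/kg ≈ 282.0 mOsm/kg
Osmolar gap = measured − calculated = 331 − 282.0 = 49.0 mOsm/kg

49.0 mOsm/kg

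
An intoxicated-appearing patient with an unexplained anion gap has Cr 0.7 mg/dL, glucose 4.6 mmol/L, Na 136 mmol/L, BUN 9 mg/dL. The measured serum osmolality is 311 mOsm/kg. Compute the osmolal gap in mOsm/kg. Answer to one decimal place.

31.2 mOsm/kg

Calculated osmolality = 2·Na + glucose + BUN/2.8
= 2·136 + 4.6 + 9/2.8
= 272 + 4.60 + 3.21
= 279.81 mOsm/kg ≈ 279.8 mOsm/kg
Osmolar gap = measured − calculated = 311 − 279.8 = 31.2 mOsm/kg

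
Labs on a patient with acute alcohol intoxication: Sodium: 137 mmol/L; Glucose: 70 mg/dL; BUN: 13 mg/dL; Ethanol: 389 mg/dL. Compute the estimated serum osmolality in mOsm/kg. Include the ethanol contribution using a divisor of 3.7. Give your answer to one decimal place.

Calculated osmolality = 2·Na + glucose/18 + BUN/2.8 + ethanol/3.7
= 2·137 + 70/18 + 13/2.8 + 389/3.7
= 274 + 3.89 + 4.64 + 105.14
= 387.67 mOsm/kg

387.7 mOsm/kg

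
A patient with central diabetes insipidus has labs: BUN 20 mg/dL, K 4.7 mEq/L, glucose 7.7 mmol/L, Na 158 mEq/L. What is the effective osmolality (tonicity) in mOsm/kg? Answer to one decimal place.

323.7 mOsm/kg

Effective osmolality excludes urea (freely permeant across cell membranes):
2·Na + glucose
= 2·158 + 7.7
= 316 + 7.7
= 323.7 mOsm/kg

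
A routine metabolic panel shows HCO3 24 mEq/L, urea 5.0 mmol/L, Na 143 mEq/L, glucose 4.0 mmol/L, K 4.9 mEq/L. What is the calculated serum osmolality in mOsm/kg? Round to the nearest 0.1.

295.0 mOsm/kg

Calculated osmolality = 2·Na + glucose + urea
= 2·143 + 4 + 5
= 286 + 4 + 5
= 295 mOsm/kg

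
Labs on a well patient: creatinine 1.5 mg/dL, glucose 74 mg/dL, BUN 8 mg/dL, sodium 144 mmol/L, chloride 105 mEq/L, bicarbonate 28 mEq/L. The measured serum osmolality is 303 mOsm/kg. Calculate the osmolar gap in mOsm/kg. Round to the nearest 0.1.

Calculated osmolality = 2·Na + glucose/18 + BUN/2.8
= 2·144 + 74/18 + 8/2.8
= 288 + 4.11 + 2.86
= 294.97 mOsm/kg ≈ 295.0 mOsm/kg
Osmolar gap = measured − calculated = 303 − 295.0 = 8.0 mOsm/kg

8.0 mOsm/kg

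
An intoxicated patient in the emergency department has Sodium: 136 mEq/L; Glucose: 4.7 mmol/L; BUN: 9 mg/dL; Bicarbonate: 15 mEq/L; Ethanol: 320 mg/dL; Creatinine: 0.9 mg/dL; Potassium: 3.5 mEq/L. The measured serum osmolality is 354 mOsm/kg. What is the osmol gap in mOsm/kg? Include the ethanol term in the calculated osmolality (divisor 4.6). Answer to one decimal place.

Calculated osmolality = 2·Na + glucose + BUN/2.8 + ethanol/4.6
= 2·136 + 4.7 + 9/2.8 + 320/4.6
= 272 + 4.70 + 3.21 + 69.57
= 349.48 mOsm/kg ≈ 349.5 mOsm/kg
Osmolar gap = measured − calculated = 354 − 349.5 = 4.5 mOsm/kg

4.5 mOsm/kg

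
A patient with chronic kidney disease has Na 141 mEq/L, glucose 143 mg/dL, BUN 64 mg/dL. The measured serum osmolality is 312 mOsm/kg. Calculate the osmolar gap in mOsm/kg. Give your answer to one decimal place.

-0.8 mOsm/kg

Calculated osmolality = 2·Na + glucose/18 + BUN/2.8
= 2·141 + 143/18 + 64/2.8
= 282 + 7.94 + 22.86
= 312.8 mOsm/kg ≈ 312.8 mOsm/kg
Osmolar gap = measured − calculated = 312 − 312.8 = -0.8 mOsm/kg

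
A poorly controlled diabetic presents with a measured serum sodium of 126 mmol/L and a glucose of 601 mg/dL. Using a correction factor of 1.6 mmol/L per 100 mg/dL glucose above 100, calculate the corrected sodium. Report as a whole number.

134 mmol/L

Corrected Na = measured Na + 1.6 · (glucose − 100)/100
= 126 + 1.6 · (601 − 100)/100
= 126 + 8
= 134 mmol/L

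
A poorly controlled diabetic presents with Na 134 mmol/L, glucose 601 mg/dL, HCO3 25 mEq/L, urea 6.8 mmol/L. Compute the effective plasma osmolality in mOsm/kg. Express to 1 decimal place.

301.4 mOsm/kg

Effective osmolality excludes urea (freely permeant across cell membranes):
2·Na + glucose/18
= 2·134 + 601/18
= 268 + 33.39
= 301.39 mOsm/kg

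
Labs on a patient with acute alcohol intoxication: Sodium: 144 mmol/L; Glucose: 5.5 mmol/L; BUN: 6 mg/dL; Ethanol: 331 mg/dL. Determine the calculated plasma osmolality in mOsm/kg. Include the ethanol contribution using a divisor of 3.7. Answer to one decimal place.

385.1 mOsm/kg

Calculated osmolality = 2·Na + glucose + BUN/2.8 + ethanol/3.7
= 2·144 + 5.5 + 6/2.8 + 331/3.7
= 288 + 5.50 + 2.14 + 89.46
= 385.1 mOsm/kg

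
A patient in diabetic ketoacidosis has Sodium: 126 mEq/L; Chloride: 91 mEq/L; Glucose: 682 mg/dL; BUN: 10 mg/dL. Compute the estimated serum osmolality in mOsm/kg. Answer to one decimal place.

Calculated osmolality = 2·Na + glucose/18 + BUN/2.8
= 2·126 + 682/18 + 10/2.8
= 252 + 37.89 + 3.57
= 293.46 mOsm/kg

293.5 mOsm/kg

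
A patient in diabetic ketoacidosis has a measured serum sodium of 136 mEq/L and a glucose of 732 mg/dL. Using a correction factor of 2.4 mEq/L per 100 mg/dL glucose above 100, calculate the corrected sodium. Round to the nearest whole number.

Corrected Na = measured Na + 2.4 · (glucose − 100)/100
= 136 + 2.4 · (732 − 100)/100
= 136 + 15.2
= 151.2 mEq/L

151 mEq/L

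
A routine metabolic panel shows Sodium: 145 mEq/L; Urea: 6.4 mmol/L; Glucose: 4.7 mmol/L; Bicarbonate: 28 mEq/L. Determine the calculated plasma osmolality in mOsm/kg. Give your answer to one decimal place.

Calculated osmolality = 2·Na + glucose + urea
= 2·145 + 4.7 + 6.4
= 290 + 4.70 + 6.40
= 301.1 mOsm/kg

301.1 mOsm/kg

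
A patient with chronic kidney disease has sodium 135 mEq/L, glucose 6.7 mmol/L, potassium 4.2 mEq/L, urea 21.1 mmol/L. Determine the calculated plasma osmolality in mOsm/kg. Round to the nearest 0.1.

Calculated osmolality = 2·Na + glucose + urea
= 2·135 + 6.7 + 21.1
= 270 + 6.70 + 21.10
= 297.8 mOsm/kg

297.8 mOsm/kg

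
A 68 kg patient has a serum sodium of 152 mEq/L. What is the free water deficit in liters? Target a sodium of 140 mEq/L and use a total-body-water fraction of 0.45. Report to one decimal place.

2.6 L

TBW = 0.45 · 68 = 30.6 L
Free water deficit = TBW · (Na/140 − 1)
= 30.6 · (152/140 − 1)
= 30.6 · 0.0857
= 2.62 L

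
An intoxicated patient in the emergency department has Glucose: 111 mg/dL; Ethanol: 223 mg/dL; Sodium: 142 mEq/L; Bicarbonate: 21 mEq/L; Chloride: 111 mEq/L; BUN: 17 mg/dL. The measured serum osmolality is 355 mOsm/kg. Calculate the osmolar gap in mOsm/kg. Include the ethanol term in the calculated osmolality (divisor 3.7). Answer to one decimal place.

Calculated osmolality = 2·Na + glucose/18 + BUN/2.8 + ethanol/3.7
= 2·142 + 111/18 + 17/2.8 + 223/3.7
= 284 + 6.17 + 6.07 + 60.27
= 356.51 mOsm/kg ≈ 356.5 mOsm/kg
Osmolar gap = measured − calculated = 355 − 356.5 = -1.5 mOsm/kg

-1.5 mOsm/kg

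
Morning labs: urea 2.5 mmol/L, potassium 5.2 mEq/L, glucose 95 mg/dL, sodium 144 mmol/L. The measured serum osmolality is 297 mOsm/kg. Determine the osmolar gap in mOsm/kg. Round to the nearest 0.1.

1.2 mOsm/kg

Calculated osmolality = 2·Na + glucose/18 + urea
= 2·144 + 95/18 + 2.5
= 288 + 5.28 + 2.50
= 295.78 mOsm/kg ≈ 295.8 mOsm/kg
Osmolar gap = measured − calculated = 297 − 295.8 = 1.2 mOsm/kg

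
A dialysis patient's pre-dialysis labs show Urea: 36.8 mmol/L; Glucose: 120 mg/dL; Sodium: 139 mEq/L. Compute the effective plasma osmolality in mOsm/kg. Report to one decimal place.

284.7 mOsm/kg

Effective osmolality excludes urea (freely permeant across cell membranes):
2·Na + glucose/18
= 2·139 + 120/18
= 278 + 6.67
= 284.67 mOsm/kg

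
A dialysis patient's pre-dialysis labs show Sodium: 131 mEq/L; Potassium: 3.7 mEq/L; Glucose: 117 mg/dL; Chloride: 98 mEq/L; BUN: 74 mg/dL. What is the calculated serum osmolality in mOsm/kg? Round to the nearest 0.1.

Calculated osmolality = 2·Na + glucose/18 + BUN/2.8
= 2·131 + 117/18 + 74/2.8
= 262 + 6.50 + 26.43
= 294.93 mOsm/kg

294.9 mOsm/kg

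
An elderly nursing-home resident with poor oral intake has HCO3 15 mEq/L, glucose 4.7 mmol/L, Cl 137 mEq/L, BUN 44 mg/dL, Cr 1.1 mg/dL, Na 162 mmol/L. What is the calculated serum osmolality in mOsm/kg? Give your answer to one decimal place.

Calculated osmolality = 2·Na + glucose + BUN/2.8
= 2·162 + 4.7 + 44/2.8
= 324 + 4.70 + 15.71
= 344.41 mOsm/kg

344.4 mOsm/kg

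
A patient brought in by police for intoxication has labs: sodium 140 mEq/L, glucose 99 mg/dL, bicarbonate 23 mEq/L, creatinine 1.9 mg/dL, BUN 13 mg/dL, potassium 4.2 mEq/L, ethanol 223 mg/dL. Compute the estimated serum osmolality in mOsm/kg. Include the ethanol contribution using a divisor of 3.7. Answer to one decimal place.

Calculated osmolality = 2·Na + glucose/18 + BUN/2.8 + ethanol/3.7
= 2·140 + 99/18 + 13/2.8 + 223/3.7
= 280 + 5.50 + 4.64 + 60.27
= 350.41 mOsm/kg

350.4 mOsm/kg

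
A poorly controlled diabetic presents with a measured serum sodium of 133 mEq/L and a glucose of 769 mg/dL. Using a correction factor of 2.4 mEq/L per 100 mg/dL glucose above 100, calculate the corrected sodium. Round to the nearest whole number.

149 mEq/L

Corrected Na = measured Na + 2.4 · (glucose − 100)/100
= 133 + 2.4 · (769 − 100)/100
= 133 + 16.1
= 149.1 mEq/L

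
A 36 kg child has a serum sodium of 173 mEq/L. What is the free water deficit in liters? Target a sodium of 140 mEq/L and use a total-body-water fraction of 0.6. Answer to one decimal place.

5.1 L

TBW = 0.6 · 36 = 21.6 L
Free water deficit = TBW · (Na/140 − 1)
= 21.6 · (173/140 − 1)
= 21.6 · 0.2357
= 5.09 L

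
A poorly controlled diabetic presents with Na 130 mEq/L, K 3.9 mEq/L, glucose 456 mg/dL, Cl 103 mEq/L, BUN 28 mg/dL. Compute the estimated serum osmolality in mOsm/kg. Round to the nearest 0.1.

Calculated osmolality = 2·Na + glucose/18 + BUN/2.8
= 2·130 + 456/18 + 28/2.8
= 260 + 25.33 + 10
= 295.33 mOsm/kg

295.3 mOsm/kg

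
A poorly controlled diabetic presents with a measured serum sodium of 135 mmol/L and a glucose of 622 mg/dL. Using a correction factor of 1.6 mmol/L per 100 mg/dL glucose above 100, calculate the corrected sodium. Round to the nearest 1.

143 mmol/L

Corrected Na = measured Na + 1.6 · (glucose − 100)/100
= 135 + 1.6 · (622 − 100)/100
= 135 + 8.4
= 143.4 mmol/L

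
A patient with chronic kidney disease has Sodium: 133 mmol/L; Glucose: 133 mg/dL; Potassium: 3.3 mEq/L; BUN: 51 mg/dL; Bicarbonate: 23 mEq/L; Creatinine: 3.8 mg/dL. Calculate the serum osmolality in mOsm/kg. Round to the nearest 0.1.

Calculated osmolality = 2·Na + glucose/18 + BUN/2.8
= 2·133 + 133/18 + 51/2.8
= 266 + 7.39 + 18.21
= 291.6 mOsm/kg

291.6 mOsm/kg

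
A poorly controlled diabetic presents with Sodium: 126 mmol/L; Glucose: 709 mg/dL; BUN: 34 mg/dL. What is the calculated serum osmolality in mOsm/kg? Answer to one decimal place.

Calculated osmolality = 2·Na + glucose/18 + BUN/2.8
= 2·126 + 709/18 + 34/2.8
= 252 + 39.39 + 12.14
= 303.53 mOsm/kg

303.5 mOsm/kg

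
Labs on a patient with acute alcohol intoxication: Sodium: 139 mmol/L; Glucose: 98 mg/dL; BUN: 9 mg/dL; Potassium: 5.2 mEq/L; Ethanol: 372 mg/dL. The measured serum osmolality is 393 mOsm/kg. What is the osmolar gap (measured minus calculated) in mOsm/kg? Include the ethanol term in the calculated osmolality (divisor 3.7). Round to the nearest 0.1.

5.8 mOsm/kg

Calculated osmolality = 2·Na + glucose/18 + BUN/2.8 + ethanol/3.7
= 2·139 + 98/18 + 9/2.8 + 372/3.7
= 278 + 5.44 + 3.21 + 100.54
= 387.19 mOsm/kg ≈ 387.2 mOsm/kg
Osmolar gap = measured − calculated = 393 − 387.2 = 5.8 mOsm/kg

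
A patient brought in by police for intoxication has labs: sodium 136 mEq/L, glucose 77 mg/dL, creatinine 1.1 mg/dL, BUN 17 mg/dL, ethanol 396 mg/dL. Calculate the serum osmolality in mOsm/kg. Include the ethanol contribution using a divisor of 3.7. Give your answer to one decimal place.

389.4 mOsm/kg

Calculated osmolality = 2·Na + glucose/18 + BUN/2.8 + ethanol/3.7
= 2·136 + 77/18 + 17/2.8 + 396/3.7
= 272 + 4.28 + 6.07 + 107.03
= 389.38 mOsm/kg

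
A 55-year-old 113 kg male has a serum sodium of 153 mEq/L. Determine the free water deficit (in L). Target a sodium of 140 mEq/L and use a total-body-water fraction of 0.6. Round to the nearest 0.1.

6.3 L

TBW = 0.6 · 113 = 67.8 L
Free water deficit = TBW · (Na/140 − 1)
= 67.8 · (153/140 − 1)
= 67.8 · 0.0929
= 6.3 L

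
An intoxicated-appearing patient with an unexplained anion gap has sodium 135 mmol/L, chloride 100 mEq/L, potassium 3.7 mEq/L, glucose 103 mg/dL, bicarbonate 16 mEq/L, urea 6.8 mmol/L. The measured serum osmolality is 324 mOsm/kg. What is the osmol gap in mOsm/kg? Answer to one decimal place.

41.5 mOsm/kg

Calculated osmolality = 2·Na + glucose/18 + urea
= 2·135 + 103/18 + 6.8
= 270 + 5.72 + 6.80
= 282.52 mOsm/kg ≈ 282.5 mOsm/kg
Osmolar gap = measured − calculated = 324 − 282.5 = 41.5 mOsm/kg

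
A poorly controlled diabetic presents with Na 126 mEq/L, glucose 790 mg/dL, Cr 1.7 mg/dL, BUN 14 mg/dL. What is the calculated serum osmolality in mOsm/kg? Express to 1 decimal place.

Calculated osmolality = 2·Na + glucose/18 + BUN/2.8
= 2·126 + 790/18 + 14/2.8
= 252 + 43.89 + 5
= 300.89 mOsm/kg

300.9 mOsm/kg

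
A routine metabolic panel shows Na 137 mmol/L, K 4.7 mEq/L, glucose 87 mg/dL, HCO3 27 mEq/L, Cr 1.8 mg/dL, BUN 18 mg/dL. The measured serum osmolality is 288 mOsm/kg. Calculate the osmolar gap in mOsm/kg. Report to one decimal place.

Calculated osmolality = 2·Na + glucose/18 + BUN/2.8
= 2·137 + 87/18 + 18/2.8
= 274 + 4.83 + 6.43
= 285.26 mOsm/kg ≈ 285.3 mOsm/kg
Osmolar gap = measured − calculated = 288 − 285.3 = 2.7 mOsm/kg

2.7 mOsm/kg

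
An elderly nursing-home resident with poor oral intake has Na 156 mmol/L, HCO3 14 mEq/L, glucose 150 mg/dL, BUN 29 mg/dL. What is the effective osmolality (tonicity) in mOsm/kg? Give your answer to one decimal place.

320.3 mOsm/kg

Effective osmolality excludes urea (freely permeant across cell membranes):
2·Na + glucose/18
= 2·156 + 150/18
= 312 + 8.33
= 320.33 mOsm/kg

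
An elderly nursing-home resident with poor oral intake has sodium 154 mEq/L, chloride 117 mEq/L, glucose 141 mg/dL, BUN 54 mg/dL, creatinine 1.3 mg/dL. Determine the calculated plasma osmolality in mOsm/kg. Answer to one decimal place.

335.1 mOsm/kg

Calculated osmolality = 2·Na + glucose/18 + BUN/2.8
= 2·154 + 141/18 + 54/2.8
= 308 + 7.83 + 19.29
= 335.12 mOsm/kg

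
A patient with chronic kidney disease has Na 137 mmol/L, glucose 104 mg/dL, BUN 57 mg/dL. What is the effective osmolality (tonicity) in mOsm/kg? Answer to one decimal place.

279.8 mOsm/kg

Effective osmolality excludes urea (freely permeant across cell membranes):
2·Na + glucose/18
= 2·137 + 104/18
= 274 + 5.78
= 279.78 mOsm/kg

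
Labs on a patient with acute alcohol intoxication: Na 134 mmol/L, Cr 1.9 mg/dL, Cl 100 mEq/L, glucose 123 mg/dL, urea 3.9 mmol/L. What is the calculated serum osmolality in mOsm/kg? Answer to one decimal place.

278.7 mOsm/kg

Calculated osmolality = 2·Na + glucose/18 + urea
= 2·134 + 123/18 + 3.9
= 268 + 6.83 + 3.90
= 278.73 mOsm/kg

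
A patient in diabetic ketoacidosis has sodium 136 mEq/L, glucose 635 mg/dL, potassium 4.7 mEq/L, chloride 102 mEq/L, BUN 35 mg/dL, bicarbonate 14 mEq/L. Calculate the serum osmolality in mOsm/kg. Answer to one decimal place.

319.8 mOsm/kg

Calculated osmolality = 2·Na + glucose/18 + BUN/2.8
= 2·136 + 635/18 + 35/2.8
= 272 + 35.28 + 12.50
= 319.78 mOsm/kg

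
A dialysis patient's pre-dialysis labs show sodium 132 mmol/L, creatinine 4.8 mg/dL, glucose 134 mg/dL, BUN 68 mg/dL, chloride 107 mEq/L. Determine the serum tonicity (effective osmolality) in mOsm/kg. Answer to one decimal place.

Effective osmolality excludes urea (freely permeant across cell membranes):
2·Na + glucose/18
= 2·132 + 134/18
= 264 + 7.44
= 271.44 mOsm/kg

271.4 mOsm/kg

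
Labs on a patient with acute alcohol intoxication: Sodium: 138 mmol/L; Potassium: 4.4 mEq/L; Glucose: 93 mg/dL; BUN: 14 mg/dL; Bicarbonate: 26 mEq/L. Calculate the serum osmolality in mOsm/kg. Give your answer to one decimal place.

Calculated osmolality = 2·Na + glucose/18 + BUN/2.8
= 2·138 + 93/18 + 14/2.8
= 276 + 5.17 + 5
= 286.17 mOsm/kg

286.2 mOsm/kg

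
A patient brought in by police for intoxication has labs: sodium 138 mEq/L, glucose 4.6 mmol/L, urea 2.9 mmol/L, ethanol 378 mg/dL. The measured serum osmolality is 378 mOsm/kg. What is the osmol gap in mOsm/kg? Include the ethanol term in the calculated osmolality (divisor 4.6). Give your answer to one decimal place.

Calculated osmolality = 2·Na + glucose + urea + ethanol/4.6
= 2·138 + 4.6 + 2.9 + 378/4.6
= 276 + 4.60 + 2.90 + 82.17
= 365.67 mOsm/kg ≈ 365.7 mOsm/kg
Osmolar gap = measured − calculated = 378 − 365.7 = 12.3 mOsm/kg

12.3 mOsm/kg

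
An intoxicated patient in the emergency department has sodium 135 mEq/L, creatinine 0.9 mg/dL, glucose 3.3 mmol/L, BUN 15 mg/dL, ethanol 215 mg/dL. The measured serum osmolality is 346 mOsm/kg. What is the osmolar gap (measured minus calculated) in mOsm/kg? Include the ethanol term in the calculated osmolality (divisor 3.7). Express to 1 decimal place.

9.2 mOsm/kg

Calculated osmolality = 2·Na + glucose + BUN/2.8 + ethanol/3.7
= 2·135 + 3.3 + 15/2.8 + 215/3.7
= 270 + 3.30 + 5.36 + 58.11
= 336.77 mOsm/kg ≈ 336.8 mOsm/kg
Osmolar gap = measured − calculated = 346 − 336.8 = 9.2 mOsm/kg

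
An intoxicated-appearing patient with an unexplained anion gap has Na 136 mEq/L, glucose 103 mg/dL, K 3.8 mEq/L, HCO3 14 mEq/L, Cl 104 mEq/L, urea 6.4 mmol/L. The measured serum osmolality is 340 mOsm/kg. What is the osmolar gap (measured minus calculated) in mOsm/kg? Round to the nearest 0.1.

55.9 mOsm/kg

Calculated osmolality = 2·Na + glucose/18 + urea
= 2·136 + 103/18 + 6.4
= 272 + 5.72 + 6.40
= 284.12 mOsm/kg ≈ 284.1 mOsm/kg
Osmolar gap = measured − calculated = 340 − 284.1 = 55.9 mOsm/kg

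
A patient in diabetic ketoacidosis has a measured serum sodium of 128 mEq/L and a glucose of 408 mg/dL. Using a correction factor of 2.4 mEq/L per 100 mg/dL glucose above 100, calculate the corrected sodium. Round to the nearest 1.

135 mEq/L

Corrected Na = measured Na + 2.4 · (glucose − 100)/100
= 128 + 2.4 · (408 − 100)/100
= 128 + 7.4
= 135.4 mEq/L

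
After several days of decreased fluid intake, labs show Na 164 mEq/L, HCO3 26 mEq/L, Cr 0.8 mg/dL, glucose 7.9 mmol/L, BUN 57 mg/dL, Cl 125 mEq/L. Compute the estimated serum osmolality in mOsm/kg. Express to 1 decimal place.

Calculated osmolality = 2·Na + glucose + BUN/2.8
= 2·164 + 7.9 + 57/2.8
= 328 + 7.90 + 20.36
= 356.26 mOsm/kg

356.3 mOsm/kg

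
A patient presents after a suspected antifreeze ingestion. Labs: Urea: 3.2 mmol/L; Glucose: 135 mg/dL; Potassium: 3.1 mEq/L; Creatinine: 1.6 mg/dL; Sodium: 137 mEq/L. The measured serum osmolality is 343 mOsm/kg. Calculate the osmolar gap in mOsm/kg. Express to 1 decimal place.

58.3 mOsm/kg

Calculated osmolality = 2·Na + glucose/18 + urea
= 2·137 + 135/18 + 3.2
= 274 + 7.50 + 3.20
= 284.7 mOsm/kg ≈ 284.7 mOsm/kg
Osmolar gap = measured − calculated = 343 − 284.7 = 58.3 mOsm/kg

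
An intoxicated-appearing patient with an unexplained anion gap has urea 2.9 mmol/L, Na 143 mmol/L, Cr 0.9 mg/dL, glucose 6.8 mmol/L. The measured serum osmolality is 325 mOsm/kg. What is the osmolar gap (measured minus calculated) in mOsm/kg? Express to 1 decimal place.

29.3 mOsm/kg

Calculated osmolality = 2·Na + glucose + urea
= 2·143 + 6.8 + 2.9
= 286 + 6.80 + 2.90
= 295.7 mOsm/kg ≈ 295.7 mOsm/kg
Osmolar gap = measured − calculated = 325 − 295.7 = 29.3 mOsm/kg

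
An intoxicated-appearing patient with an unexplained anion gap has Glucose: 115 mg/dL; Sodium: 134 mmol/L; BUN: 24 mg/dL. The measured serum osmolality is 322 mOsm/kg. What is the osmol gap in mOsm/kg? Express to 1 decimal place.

39.0 mOsm/kg

Calculated osmolality = 2·Na + glucose/18 + BUN/2.8
= 2·134 + 115/18 + 24/2.8
= 268 + 6.39 + 8.57
= 282.96 mOsm/kg ≈ 283.0 mOsm/kg
Osmolar gap = measured − calculated = 322 − 283.0 = 39.0 mOsm/kg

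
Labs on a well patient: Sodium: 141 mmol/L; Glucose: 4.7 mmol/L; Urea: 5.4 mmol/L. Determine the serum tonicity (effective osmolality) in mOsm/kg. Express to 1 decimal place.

286.7 mOsm/kg

Effective osmolality excludes urea (freely permeant across cell membranes):
2·Na + glucose
= 2·141 + 4.7
= 282 + 4.7
= 286.7 mOsm/kg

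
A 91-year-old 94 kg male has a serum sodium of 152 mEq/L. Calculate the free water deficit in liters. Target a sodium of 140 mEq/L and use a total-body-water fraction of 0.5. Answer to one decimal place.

TBW = 0.5 · 94 = 47 L
Free water deficit = TBW · (Na/140 − 1)
= 47 · (152/140 − 1)
= 47 · 0.0857
= 4.03 L

4.0 L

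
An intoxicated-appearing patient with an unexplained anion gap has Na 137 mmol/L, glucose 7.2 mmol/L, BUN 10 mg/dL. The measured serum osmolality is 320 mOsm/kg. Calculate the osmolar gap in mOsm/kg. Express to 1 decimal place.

Calculated osmolality = 2·Na + glucose + BUN/2.8
= 2·137 + 7.2 + 10/2.8
= 274 + 7.20 + 3.57
= 284.77 mOsm/kg ≈ 284.8 mOsm/kg
Osmolar gap = measured − calculated = 320 − 284.8 = 35.2 mOsm/kg

35.2 mOsm/kg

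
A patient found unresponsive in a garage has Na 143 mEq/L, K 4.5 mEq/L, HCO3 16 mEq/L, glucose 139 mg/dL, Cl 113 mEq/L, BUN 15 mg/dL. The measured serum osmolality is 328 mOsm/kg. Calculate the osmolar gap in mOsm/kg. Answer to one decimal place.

28.9 mOsm/kg

Calculated osmolality = 2·Na + glucose/18 + BUN/2.8
= 2·143 + 139/18 + 15/2.8
= 286 + 7.72 + 5.36
= 299.08 mOsm/kg ≈ 299.1 mOsm/kg
Osmolar gap = measured − calculated = 328 − 299.1 = 28.9 mOsm/kg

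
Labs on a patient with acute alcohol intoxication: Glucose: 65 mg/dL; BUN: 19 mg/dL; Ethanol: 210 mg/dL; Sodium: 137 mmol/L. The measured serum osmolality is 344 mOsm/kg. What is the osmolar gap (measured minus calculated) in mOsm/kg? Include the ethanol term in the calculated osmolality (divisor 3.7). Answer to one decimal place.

Calculated osmolality = 2·Na + glucose/18 + BUN/2.8 + ethanol/3.7
= 2·137 + 65/18 + 19/2.8 + 210/3.7
= 274 + 3.61 + 6.79 + 56.76
= 341.16 mOsm/kg ≈ 341.2 mOsm/kg
Osmolar gap = measured − calculated = 344 − 341.2 = 2.8 mOsm/kg

2.8 mOsm/kg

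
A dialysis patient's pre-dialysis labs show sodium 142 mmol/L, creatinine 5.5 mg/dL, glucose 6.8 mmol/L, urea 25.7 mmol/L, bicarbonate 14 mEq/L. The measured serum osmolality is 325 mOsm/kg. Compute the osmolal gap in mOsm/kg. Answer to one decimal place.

Calculated osmolality = 2·Na + glucose + urea
= 2·142 + 6.8 + 25.7
= 284 + 6.80 + 25.70
= 316.5 mOsm/kg ≈ 316.5 mOsm/kg
Osmolar gap = measured − calculated = 325 − 316.5 = 8.5 mOsm/kg

8.5 mOsm/kg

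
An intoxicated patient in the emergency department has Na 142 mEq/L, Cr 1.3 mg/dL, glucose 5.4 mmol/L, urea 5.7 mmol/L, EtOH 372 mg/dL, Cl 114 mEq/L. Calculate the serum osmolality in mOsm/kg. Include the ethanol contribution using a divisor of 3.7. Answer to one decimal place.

395.6 mOsm/kg

Calculated osmolality = 2·Na + glucose + urea + ethanol/3.7
= 2·142 + 5.4 + 5.7 + 372/3.7
= 284 + 5.40 + 5.70 + 100.54
= 395.64 mOsm/kg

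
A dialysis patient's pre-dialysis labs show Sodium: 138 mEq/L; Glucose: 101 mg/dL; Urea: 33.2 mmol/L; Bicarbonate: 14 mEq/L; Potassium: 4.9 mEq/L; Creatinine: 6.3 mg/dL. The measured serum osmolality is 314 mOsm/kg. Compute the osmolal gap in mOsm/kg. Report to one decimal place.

Calculated osmolality = 2·Na + glucose/18 + urea
= 2·138 + 101/18 + 33.2
= 276 + 5.61 + 33.20
= 314.81 mOsm/kg ≈ 314.8 mOsm/kg
Osmolar gap = measured − calculated = 314 − 314.8 = -0.8 mOsm/kg

-0.8 mOsm/kg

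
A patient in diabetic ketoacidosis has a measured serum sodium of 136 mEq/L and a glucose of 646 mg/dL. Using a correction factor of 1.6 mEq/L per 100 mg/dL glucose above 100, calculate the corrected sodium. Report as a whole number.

145 mEq/L

Corrected Na = measured Na + 1.6 · (glucose − 100)/100
= 136 + 1.6 · (646 − 100)/100
= 136 + 8.7
= 144.7 mEq/L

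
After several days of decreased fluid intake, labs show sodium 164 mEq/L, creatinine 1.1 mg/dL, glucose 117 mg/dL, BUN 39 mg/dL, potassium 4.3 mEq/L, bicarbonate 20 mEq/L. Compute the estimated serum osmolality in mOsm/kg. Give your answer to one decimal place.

348.4 mOsm/kg

Calculated osmolality = 2·Na + glucose/18 + BUN/2.8
= 2·164 + 117/18 + 39/2.8
= 328 + 6.50 + 13.93
= 348.43 mOsm/kg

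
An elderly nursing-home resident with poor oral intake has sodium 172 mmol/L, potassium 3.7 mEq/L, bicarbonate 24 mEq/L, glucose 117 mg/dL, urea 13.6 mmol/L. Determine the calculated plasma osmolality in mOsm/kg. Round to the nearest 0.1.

Calculated osmolality = 2·Na + glucose/18 + urea
= 2·172 + 117/18 + 13.6
= 344 + 6.50 + 13.60
= 364.1 mOsm/kg

364.1 mOsm/kg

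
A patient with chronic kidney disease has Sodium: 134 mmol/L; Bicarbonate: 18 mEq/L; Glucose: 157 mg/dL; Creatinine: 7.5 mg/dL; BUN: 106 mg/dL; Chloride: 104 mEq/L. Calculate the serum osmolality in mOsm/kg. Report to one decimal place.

Calculated osmolality = 2·Na + glucose/18 + BUN/2.8
= 2·134 + 157/18 + 106/2.8
= 268 + 8.72 + 37.86
= 314.58 mOsm/kg

314.6 mOsm/kg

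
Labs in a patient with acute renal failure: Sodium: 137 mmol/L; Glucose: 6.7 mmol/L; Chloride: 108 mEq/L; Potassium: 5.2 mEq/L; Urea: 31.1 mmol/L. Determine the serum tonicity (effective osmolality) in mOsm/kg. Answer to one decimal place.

280.7 mOsm/kg

Effective osmolality excludes urea (freely permeant across cell membranes):
2·Na + glucose
= 2·137 + 6.7
= 274 + 6.7
= 280.7 mOsm/kg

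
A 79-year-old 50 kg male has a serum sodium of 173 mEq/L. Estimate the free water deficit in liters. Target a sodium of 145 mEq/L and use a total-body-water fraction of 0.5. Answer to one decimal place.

4.8 L

TBW = 0.5 · 50 = 25 L
Free water deficit = TBW · (Na/145 − 1)
= 25 · (173/145 − 1)
= 25 · 0.1931
= 4.83 L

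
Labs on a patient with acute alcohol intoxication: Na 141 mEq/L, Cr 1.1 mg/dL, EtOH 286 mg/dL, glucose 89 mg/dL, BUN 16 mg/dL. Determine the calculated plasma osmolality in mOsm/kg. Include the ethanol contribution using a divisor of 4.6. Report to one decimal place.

354.8 mOsm/kg

Calculated osmolality = 2·Na + glucose/18 + BUN/2.8 + ethanol/4.6
= 2·141 + 89/18 + 16/2.8 + 286/4.6
= 282 + 4.94 + 5.71 + 62.17
= 354.82 mOsm/kg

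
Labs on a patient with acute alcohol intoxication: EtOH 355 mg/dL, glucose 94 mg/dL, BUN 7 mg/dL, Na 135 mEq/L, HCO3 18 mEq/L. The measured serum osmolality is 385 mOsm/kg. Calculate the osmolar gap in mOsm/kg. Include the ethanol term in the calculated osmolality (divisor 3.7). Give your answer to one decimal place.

Calculated osmolality = 2·Na + glucose/18 + BUN/2.8 + ethanol/3.7
= 2·135 + 94/18 + 7/2.8 + 355/3.7
= 270 + 5.22 + 2.50 + 95.95
= 373.67 mOsm/kg ≈ 373.7 mOsm/kg
Osmolar gap = measured − calculated = 385 − 373.7 = 11.3 mOsm/kg

11.3 mOsm/kg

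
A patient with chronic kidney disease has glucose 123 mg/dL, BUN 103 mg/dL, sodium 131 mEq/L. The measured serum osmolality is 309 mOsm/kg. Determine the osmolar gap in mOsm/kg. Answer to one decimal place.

Calculated osmolality = 2·Na + glucose/18 + BUN/2.8
= 2·131 + 123/18 + 103/2.8
= 262 + 6.83 + 36.79
= 305.62 mOsm/kg ≈ 305.6 mOsm/kg
Osmolar gap = measured − calculated = 309 − 305.6 = 3.4 mOsm/kg

3.4 mOsm/kg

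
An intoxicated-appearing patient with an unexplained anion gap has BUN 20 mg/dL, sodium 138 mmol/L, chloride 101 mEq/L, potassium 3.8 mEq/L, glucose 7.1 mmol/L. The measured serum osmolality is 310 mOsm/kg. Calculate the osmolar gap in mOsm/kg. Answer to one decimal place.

Calculated osmolality = 2·Na + glucose + BUN/2.8
= 2·138 + 7.1 + 20/2.8
= 276 + 7.10 + 7.14
= 290.24 mOsm/kg ≈ 290.2 mOsm/kg
Osmolar gap = measured − calculated = 310 − 290.2 = 19.8 mOsm/kg

19.8 mOsm/kg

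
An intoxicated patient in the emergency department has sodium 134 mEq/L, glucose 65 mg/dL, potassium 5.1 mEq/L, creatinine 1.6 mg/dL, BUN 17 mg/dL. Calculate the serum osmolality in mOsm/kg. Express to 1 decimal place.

277.7 mOsm/kg

Calculated osmolality = 2·Na + glucose/18 + BUN/2.8
= 2·134 + 65/18 + 17/2.8
= 268 + 3.61 + 6.07
= 277.68 mOsm/kg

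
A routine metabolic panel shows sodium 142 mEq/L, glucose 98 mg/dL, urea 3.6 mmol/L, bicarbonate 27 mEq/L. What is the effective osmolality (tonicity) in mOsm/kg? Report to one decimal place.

Effective osmolality excludes urea (freely permeant across cell membranes):
2·Na + glucose/18
= 2·142 + 98/18
= 284 + 5.44
= 289.44 mOsm/kg

289.4 mOsm/kg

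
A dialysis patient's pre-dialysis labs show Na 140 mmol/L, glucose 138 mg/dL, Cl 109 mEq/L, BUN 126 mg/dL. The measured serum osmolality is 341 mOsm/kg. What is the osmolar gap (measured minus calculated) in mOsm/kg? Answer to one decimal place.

Calculated osmolality = 2·Na + glucose/18 + BUN/2.8
= 2·140 + 138/18 + 126/2.8
= 280 + 7.67 + 45
= 332.67 mOsm/kg ≈ 332.7 mOsm/kg
Osmolar gap = measured − calculated = 341 − 332.7 = 8.3 mOsm/kg

8.3 mOsm/kg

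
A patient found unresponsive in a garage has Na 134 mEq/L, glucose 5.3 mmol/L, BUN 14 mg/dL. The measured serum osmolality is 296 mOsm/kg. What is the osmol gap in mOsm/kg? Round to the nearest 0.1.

Calculated osmolality = 2·Na + glucose + BUN/2.8
= 2·134 + 5.3 + 14/2.8
= 268 + 5.30 + 5
= 278.3 mOsm/kg ≈ 278.3 mOsm/kg
Osmolar gap = measured − calculated = 296 − 278.3 = 17.7 mOsm/kg

17.7 mOsm/kg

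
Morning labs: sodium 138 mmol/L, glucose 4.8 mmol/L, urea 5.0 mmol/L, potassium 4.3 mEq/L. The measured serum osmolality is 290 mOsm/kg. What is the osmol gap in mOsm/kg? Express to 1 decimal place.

Calculated osmolality = 2·Na + glucose + urea
= 2·138 + 4.8 + 5
= 276 + 4.80 + 5
= 285.8 mOsm/kg ≈ 285.8 mOsm/kg
Osmolar gap = measured − calculated = 290 − 285.8 = 4.2 mOsm/kg

4.2 mOsm/kg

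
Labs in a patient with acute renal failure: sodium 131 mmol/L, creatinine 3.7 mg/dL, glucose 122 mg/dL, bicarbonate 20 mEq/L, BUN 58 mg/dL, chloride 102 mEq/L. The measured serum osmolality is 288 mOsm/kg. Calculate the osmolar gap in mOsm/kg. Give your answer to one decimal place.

-1.5 mOsm/kg

Calculated osmolality = 2·Na + glucose/18 + BUN/2.8
= 2·131 + 122/18 + 58/2.8
= 262 + 6.78 + 20.71
= 289.49 mOsm/kg ≈ 289.5 mOsm/kg
Osmolar gap = measured − calculated = 288 − 289.5 = -1.5 mOsm/kg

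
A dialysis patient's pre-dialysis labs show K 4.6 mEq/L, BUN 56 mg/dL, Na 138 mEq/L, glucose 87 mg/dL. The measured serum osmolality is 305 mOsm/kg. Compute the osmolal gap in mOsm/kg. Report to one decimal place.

4.2 mOsm/kg

Calculated osmolality = 2·Na + glucose/18 + BUN/2.8
= 2·138 + 87/18 + 56/2.8
= 276 + 4.83 + 20
= 300.83 mOsm/kg ≈ 300.8 mOsm/kg
Osmolar gap = measured − calculated = 305 − 300.8 = 4.2 mOsm/kg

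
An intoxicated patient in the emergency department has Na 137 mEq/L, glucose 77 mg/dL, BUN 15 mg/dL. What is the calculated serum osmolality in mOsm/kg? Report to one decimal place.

Calculated osmolality = 2·Na + glucose/18 + BUN/2.8
= 2·137 + 77/18 + 15/2.8
= 274 + 4.28 + 5.36
= 283.64 mOsm/kg

283.6 mOsm/kg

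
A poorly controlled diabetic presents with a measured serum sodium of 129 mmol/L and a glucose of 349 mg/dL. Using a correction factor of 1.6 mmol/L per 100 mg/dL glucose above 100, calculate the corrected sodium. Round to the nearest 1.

Corrected Na = measured Na + 1.6 · (glucose − 100)/100
= 129 + 1.6 · (349 − 100)/100
= 129 + 4
= 133 mmol/L

133 mmol/L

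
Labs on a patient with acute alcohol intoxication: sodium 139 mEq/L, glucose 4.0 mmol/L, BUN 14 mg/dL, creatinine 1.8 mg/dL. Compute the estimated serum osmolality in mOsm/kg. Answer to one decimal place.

Calculated osmolality = 2·Na + glucose + BUN/2.8
= 2·139 + 4 + 14/2.8
= 278 + 4 + 5
= 287 mOsm/kg

287.0 mOsm/kg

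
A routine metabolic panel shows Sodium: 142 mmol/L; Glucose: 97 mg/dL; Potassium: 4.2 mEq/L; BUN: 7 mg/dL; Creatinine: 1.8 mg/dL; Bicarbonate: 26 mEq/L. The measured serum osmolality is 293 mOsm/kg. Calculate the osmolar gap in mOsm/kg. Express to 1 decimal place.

1.1 mOsm/kg

Calculated osmolality = 2·Na + glucose/18 + BUN/2.8
= 2·142 + 97/18 + 7/2.8
= 284 + 5.39 + 2.50
= 291.89 mOsm/kg ≈ 291.9 mOsm/kg
Osmolar gap = measured − calculated = 293 − 291.9 = 1.1 mOsm/kg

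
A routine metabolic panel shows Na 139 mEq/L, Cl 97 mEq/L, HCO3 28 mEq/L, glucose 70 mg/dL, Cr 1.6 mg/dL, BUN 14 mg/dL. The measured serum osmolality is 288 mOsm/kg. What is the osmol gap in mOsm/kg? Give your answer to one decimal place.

Calculated osmolality = 2·Na + glucose/18 + BUN/2.8
= 2·139 + 70/18 + 14/2.8
= 278 + 3.89 + 5
= 286.89 mOsm/kg ≈ 286.9 mOsm/kg
Osmolar gap = measured − calculated = 288 − 286.9 = 1.1 mOsm/kg

1.1 mOsm/kg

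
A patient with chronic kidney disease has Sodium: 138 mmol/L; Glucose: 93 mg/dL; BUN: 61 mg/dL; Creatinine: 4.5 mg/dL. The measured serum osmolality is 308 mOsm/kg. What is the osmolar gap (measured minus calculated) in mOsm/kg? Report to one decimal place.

5.0 mOsm/kg

Calculated osmolality = 2·Na + glucose/18 + BUN/2.8
= 2·138 + 93/18 + 61/2.8
= 276 + 5.17 + 21.79
= 302.96 mOsm/kg ≈ 303.0 mOsm/kg
Osmolar gap = measured − calculated = 308 − 303.0 = 5.0 mOsm/kg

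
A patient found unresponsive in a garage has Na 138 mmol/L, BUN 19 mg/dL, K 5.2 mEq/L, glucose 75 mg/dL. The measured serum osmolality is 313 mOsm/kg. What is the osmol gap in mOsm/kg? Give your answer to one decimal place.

Calculated osmolality = 2·Na + glucose/18 + BUN/2.8
= 2·138 + 75/18 + 19/2.8
= 276 + 4.17 + 6.79
= 286.96 mOsm/kg ≈ 287.0 mOsm/kg
Osmolar gap = measured − calculated = 313 − 287.0 = 26.0 mOsm/kg

26.0 mOsm/kg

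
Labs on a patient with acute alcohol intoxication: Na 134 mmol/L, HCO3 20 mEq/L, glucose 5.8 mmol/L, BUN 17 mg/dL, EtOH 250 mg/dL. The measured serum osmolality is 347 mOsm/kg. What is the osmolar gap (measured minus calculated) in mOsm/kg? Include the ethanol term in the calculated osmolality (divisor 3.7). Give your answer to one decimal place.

Calculated osmolality = 2·Na + glucose + BUN/2.8 + ethanol/3.7
= 2·134 + 5.8 + 17/2.8 + 250/3.7
= 268 + 5.80 + 6.07 + 67.57
= 347.44 mOsm/kg ≈ 347.4 mOsm/kg
Osmolar gap = measured − calculated = 347 − 347.4 = -0.4 mOsm/kg

-0.4 mOsm/kg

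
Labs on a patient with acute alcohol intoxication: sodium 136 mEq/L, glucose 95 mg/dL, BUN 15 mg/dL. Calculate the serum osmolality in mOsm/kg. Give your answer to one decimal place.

Calculated osmolality = 2·Na + glucose/18 + BUN/2.8
= 2·136 + 95/18 + 15/2.8
= 272 + 5.28 + 5.36
= 282.64 mOsm/kg

282.6 mOsm/kg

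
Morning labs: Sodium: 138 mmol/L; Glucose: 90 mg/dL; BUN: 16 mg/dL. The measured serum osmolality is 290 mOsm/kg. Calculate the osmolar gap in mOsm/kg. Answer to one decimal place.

3.3 mOsm/kg

Calculated osmolality = 2·Na + glucose/18 + BUN/2.8
= 2·138 + 90/18 + 16/2.8
= 276 + 5 + 5.71
= 286.71 mOsm/kg ≈ 286.7 mOsm/kg
Osmolar gap = measured − calculated = 290 − 286.7 = 3.3 mOsm/kg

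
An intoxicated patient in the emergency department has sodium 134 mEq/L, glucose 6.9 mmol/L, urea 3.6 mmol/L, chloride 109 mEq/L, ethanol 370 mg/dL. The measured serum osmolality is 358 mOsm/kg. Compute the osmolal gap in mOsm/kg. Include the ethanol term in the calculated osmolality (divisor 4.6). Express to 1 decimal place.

-0.9 mOsm/kg

Calculated osmolality = 2·Na + glucose + urea + ethanol/4.6
= 2·134 + 6.9 + 3.6 + 370/4.6
= 268 + 6.90 + 3.60 + 80.43
= 358.93 mOsm/kg ≈ 358.9 mOsm/kg
Osmolar gap = measured − calculated = 358 − 358.9 = -0.9 mOsm/kg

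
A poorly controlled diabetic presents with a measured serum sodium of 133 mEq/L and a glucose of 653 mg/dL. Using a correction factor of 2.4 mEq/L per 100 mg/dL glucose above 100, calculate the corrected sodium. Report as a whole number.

Corrected Na = measured Na + 2.4 · (glucose − 100)/100
= 133 + 2.4 · (653 − 100)/100
= 133 + 13.3
= 146.3 mEq/L

146 mEq/L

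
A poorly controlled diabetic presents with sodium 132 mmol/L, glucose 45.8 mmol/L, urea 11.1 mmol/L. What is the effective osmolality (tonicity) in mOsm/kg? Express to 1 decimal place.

Effective osmolality excludes urea (freely permeant across cell membranes):
2·Na + glucose
= 2·132 + 45.8
= 264 + 45.8
= 309.8 mOsm/kg

309.8 mOsm/kg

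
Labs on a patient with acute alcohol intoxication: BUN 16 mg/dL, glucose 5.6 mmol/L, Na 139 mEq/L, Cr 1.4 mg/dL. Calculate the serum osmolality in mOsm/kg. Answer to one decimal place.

289.3 mOsm/kg

Calculated osmolality = 2·Na + glucose + BUN/2.8
= 2·139 + 5.6 + 16/2.8
= 278 + 5.60 + 5.71
= 289.31 mOsm/kg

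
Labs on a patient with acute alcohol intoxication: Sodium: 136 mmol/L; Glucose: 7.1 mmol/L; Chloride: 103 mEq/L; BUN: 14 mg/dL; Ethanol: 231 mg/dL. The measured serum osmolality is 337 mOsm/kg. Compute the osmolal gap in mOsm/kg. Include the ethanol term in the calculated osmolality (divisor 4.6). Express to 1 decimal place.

Calculated osmolality = 2·Na + glucose + BUN/2.8 + ethanol/4.6
= 2·136 + 7.1 + 14/2.8 + 231/4.6
= 272 + 7.10 + 5 + 50.22
= 334.32 mOsm/kg ≈ 334.3 mOsm/kg
Osmolar gap = measured − calculated = 337 − 334.3 = 2.7 mOsm/kg

2.7 mOsm/kg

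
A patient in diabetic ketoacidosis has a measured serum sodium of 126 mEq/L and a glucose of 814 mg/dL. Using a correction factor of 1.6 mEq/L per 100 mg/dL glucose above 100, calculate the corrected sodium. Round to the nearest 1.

137 mEq/L

Corrected Na = measured Na + 1.6 · (glucose − 100)/100
= 126 + 1.6 · (814 − 100)/100
= 126 + 11.4
= 137.4 mEq/L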